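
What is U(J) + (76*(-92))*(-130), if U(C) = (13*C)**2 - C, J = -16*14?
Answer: 9388928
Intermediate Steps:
J = -224
U(C) = -C + 169*C**2 (U(C) = 169*C**2 - C = -C + 169*C**2)
U(J) + (76*(-92))*(-130) = -224*(-1 + 169*(-224)) + (76*(-92))*(-130) = -224*(-1 - 37856) - 6992*(-130) = -224*(-37857) + 908960 = 8479968 + 908960 = 9388928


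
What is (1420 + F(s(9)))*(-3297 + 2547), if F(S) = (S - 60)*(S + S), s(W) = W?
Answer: -376500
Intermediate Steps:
F(S) = 2*S*(-60 + S) (F(S) = (-60 + S)*(2*S) = 2*S*(-60 + S))
(1420 + F(s(9)))*(-3297 + 2547) = (1420 + 2*9*(-60 + 9))*(-3297 + 2547) = (1420 + 2*9*(-51))*(-750) = (1420 - 918)*(-750) = 502*(-750) = -376500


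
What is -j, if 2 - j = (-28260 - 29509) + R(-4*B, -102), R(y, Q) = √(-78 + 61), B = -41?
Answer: -57771 + I*√17 ≈ -57771.0 + 4.1231*I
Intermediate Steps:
R(y, Q) = I*√17 (R(y, Q) = √(-17) = I*√17)
j = 57771 - I*√17 (j = 2 - ((-28260 - 29509) + I*√17) = 2 - (-57769 + I*√17) = 2 + (57769 - I*√17) = 57771 - I*√17 ≈ 57771.0 - 4.1231*I)
-j = -(57771 - I*√17) = -57771 + I*√17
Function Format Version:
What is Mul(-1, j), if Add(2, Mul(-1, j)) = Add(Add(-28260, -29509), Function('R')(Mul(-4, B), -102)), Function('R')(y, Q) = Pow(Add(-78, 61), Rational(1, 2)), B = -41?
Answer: Add(-57771, Mul(I, Pow(17, Rational(1, 2)))) ≈ Add(-57771., Mul(4.1231, I))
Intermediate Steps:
Function('R')(y, Q) = Mul(I, Pow(17, Rational(1, 2))) (Function('R')(y, Q) = Pow(-17, Rational(1, 2)) = Mul(I, Pow(17, Rational(1, 2))))
j = Add(57771, Mul(-1, I, Pow(17, Rational(1, 2)))) (j = Add(2, Mul(-1, Add(Add(-28260, -29509), Mul(I, Pow(17, Rational(1, 2)))))) = Add(2, Mul(-1, Add(-57769, Mul(I, Pow(17, Rational(1, 2)))))) = Add(2, Add(57769, Mul(-1, I, Pow(17, Rational(1, 2))))) = Add(57771, Mul(-1, I, Pow(17, Rational(1, 2)))) ≈ Add(57771., Mul(-4.1231, I)))
Mul(-1, j) = Mul(-1, Add(57771, Mul(-1, I, Pow(17, Rational(1, 2))))) = Add(-57771, Mul(I, Pow(17, Rational(1, 2))))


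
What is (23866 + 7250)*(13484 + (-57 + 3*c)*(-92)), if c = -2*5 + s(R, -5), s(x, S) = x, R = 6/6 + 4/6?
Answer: 654307248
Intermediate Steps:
R = 5/3 (R = 6*(⅙) + 4*(⅙) = 1 + ⅔ = 5/3 ≈ 1.6667)
c = -25/3 (c = -2*5 + 5/3 = -10 + 5/3 = -25/3 ≈ -8.3333)
(23866 + 7250)*(13484 + (-57 + 3*c)*(-92)) = (23866 + 7250)*(13484 + (-57 + 3*(-25/3))*(-92)) = 31116*(13484 + (-57 - 25)*(-92)) = 31116*(13484 - 82*(-92)) = 31116*(13484 + 7544) = 31116*21028 = 654307248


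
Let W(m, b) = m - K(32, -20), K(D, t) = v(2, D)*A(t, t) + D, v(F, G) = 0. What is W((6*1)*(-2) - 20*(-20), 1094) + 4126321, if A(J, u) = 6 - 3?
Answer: 4126677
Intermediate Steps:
A(J, u) = 3
K(D, t) = D (K(D, t) = 0*3 + D = 0 + D = D)
W(m, b) = -32 + m (W(m, b) = m - 1*32 = m - 32 = -32 + m)
W((6*1)*(-2) - 20*(-20), 1094) + 4126321 = (-32 + ((6*1)*(-2) - 20*(-20))) + 4126321 = (-32 + (6*(-2) + 400)) + 4126321 = (-32 + (-12 + 400)) + 4126321 = (-32 + 388) + 4126321 = 356 + 4126321 = 4126677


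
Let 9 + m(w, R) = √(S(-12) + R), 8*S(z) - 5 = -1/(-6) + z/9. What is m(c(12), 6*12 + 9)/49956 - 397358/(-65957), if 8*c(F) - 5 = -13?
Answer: 6616607545/1098315964 + √11733/599472 ≈ 6.0245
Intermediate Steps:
S(z) = 31/48 + z/72 (S(z) = 5/8 + (-1/(-6) + z/9)/8 = 5/8 + (-1*(-⅙) + z*(⅑))/8 = 5/8 + (⅙ + z/9)/8 = 5/8 + (1/48 + z/72) = 31/48 + z/72)
c(F) = -1 (c(F) = 5/8 + (⅛)*(-13) = 5/8 - 13/8 = -1)
m(w, R) = -9 + √(23/48 + R) (m(w, R) = -9 + √((31/48 + (1/72)*(-12)) + R) = -9 + √((31/48 - ⅙) + R) = -9 + √(23/48 + R))
m(c(12), 6*12 + 9)/49956 - 397358/(-65957) = (-9 + √(69 + 144*(6*12 + 9))/12)/49956 - 397358/(-65957) = (-9 + √(69 + 144*(72 + 9))/12)*(1/49956) - 397358*(-1/65957) = (-9 + √(69 + 144*81)/12)*(1/49956) + 397358/65957 = (-9 + √(69 + 11664)/12)*(1/49956) + 397358/65957 = (-9 + √11733/12)*(1/49956) + 397358/65957 = (-3/16652 + √11733/599472) + 397358/65957 = 6616607545/1098315964 + √11733/599472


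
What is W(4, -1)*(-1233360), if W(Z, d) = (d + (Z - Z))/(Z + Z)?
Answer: 154170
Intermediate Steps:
W(Z, d) = d/(2*Z) (W(Z, d) = (d + 0)/((2*Z)) = d*(1/(2*Z)) = d/(2*Z))
W(4, -1)*(-1233360) = ((½)*(-1)/4)*(-1233360) = ((½)*(-1)*(¼))*(-1233360) = -⅛*(-1233360) = 154170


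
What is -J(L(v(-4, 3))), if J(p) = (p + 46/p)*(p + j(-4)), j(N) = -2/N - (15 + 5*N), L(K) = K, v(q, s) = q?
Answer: 93/4 ≈ 23.250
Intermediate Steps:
j(N) = -15 - 5*N - 2/N (j(N) = -2/N - (15 + 5*N) = -2/N - 5*(3 + N) = -2/N + (-15 - 5*N) = -15 - 5*N - 2/N)
J(p) = (11/2 + p)*(p + 46/p) (J(p) = (p + 46/p)*(p + (-15 - 5*(-4) - 2/(-4))) = (p + 46/p)*(p + (-15 + 20 - 2*(-1/4))) = (p + 46/p)*(p + (-15 + 20 + 1/2)) = (p + 46/p)*(p + 11/2) = (p + 46/p)*(11/2 + p) = (11/2 + p)*(p + 46/p))
-J(L(v(-4, 3))) = -(46 + (-4)**2 + 253/(-4) + (11/2)*(-4)) = -(46 + 16 + 253*(-1/4) - 22) = -(46 + 16 - 253/4 - 22) = -1*(-93/4) = 93/4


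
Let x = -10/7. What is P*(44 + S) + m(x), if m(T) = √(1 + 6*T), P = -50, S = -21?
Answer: -1150 + I*√371/7 ≈ -1150.0 + 2.7516*I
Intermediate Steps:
x = -10/7 (x = -10*⅐ = -10/7 ≈ -1.4286)
P*(44 + S) + m(x) = -50*(44 - 21) + √(1 + 6*(-10/7)) = -50*23 + √(1 - 60/7) = -1150 + √(-53/7) = -1150 + I*√371/7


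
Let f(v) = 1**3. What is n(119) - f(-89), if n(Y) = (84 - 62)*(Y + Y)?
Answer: 5235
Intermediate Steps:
f(v) = 1
n(Y) = 44*Y (n(Y) = 22*(2*Y) = 44*Y)
n(119) - f(-89) = 44*119 - 1*1 = 5236 - 1 = 5235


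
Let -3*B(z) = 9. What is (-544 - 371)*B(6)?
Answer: 2745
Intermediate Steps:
B(z) = -3 (B(z) = -1/3*9 = -3)
(-544 - 371)*B(6) = (-544 - 371)*(-3) = -915*(-3) = 2745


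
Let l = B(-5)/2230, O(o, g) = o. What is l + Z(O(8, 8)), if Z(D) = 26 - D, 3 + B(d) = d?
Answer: 20066/1115 ≈ 17.996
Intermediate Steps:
B(d) = -3 + d
l = -4/1115 (l = (-3 - 5)/2230 = -8*1/2230 = -4/1115 ≈ -0.0035874)
l + Z(O(8, 8)) = -4/1115 + (26 - 1*8) = -4/1115 + (26 - 8) = -4/1115 + 18 = 20066/1115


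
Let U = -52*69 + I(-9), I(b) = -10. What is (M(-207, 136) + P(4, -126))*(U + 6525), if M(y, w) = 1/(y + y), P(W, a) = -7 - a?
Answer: 144198655/414 ≈ 3.4831e+5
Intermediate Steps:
M(y, w) = 1/(2*y)
U = -3598 (U = -52*69 - 10 = -3588 - 10 = -3598)
(M(-207, 136) + P(4, -126))*(U + 6525) = ((½)/(-207) + (-7 - 1*(-126)))*(-3598 + 6525) = ((½)*(-1/207) + (-7 + 126))*2927 = (-1/414 + 119)*2927 = (49265/414)*2927 = 144198655/414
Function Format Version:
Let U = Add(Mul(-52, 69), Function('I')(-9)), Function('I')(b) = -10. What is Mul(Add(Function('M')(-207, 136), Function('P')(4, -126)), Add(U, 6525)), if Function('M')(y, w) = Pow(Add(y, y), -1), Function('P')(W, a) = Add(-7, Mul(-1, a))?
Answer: Rational(144198655, 414) ≈ 3.4831e+5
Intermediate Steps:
Function('M')(y, w) = Mul(Rational(1, 2), Pow(y, -1)) (Function('M')(y, w) = Pow(Mul(2, y), -1) = Mul(Rational(1, 2), Pow(y, -1)))
U = -3598 (U = Add(Mul(-52, 69), -10) = Add(-3588, -10) = -3598)
Mul(Add(Function('M')(-207, 136), Function('P')(4, -126)), Add(U, 6525)) = Mul(Add(Mul(Rational(1, 2), Pow(-207, -1)), Add(-7, Mul(-1, -126))), Add(-3598, 6525)) = Mul(Add(Mul(Rational(1, 2), Rational(-1, 207)), Add(-7, 126)), 2927) = Mul(Add(Rational(-1, 414), 119), 2927) = Mul(Rational(49265, 414), 2927) = Rational(144198655, 414)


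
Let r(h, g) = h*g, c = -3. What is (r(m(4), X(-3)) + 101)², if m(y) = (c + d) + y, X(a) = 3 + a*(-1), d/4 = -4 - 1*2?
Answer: 1369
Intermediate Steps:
d = -24 (d = 4*(-4 - 1*2) = 4*(-4 - 2) = 4*(-6) = -24)
X(a) = 3 - a
m(y) = -27 + y (m(y) = (-3 - 24) + y = -27 + y)
r(h, g) = g*h
(r(m(4), X(-3)) + 101)² = ((3 - 1*(-3))*(-27 + 4) + 101)² = ((3 + 3)*(-23) + 101)² = (6*(-23) + 101)² = (-138 + 101)² = (-37)² = 1369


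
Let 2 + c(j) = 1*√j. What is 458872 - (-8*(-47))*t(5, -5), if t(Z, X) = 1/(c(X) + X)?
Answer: 12390860/27 + 188*I*√5/27 ≈ 4.5892e+5 + 15.57*I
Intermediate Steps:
c(j) = -2 + √j (c(j) = -2 + 1*√j = -2 + √j)
t(Z, X) = 1/(-2 + X + √X) (t(Z, X) = 1/((-2 + √X) + X) = 1/(-2 + X + √X))
458872 - (-8*(-47))*t(5, -5) = 458872 - (-8*(-47))/(-2 - 5 + √(-5)) = 458872 - 376/(-2 - 5 + I*√5) = 458872 - 376/(-7 + I*√5)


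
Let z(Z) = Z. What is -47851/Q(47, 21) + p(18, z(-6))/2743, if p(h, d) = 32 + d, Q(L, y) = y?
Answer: -10096519/4431 ≈ -2278.6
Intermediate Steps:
-47851/Q(47, 21) + p(18, z(-6))/2743 = -47851/21 + (32 - 6)/2743 = -47851*1/21 + 26*(1/2743) = -47851/21 + 2/211 = -10096519/4431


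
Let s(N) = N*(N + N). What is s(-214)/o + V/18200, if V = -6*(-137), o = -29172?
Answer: -1215233/392700 ≈ -3.0946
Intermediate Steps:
s(N) = 2*N**2 (s(N) = N*(2*N) = 2*N**2)
V = 822
s(-214)/o + V/18200 = (2*(-214)**2)/(-29172) + 822/18200 = (2*45796)*(-1/29172) + 822*(1/18200) = 91592*(-1/29172) + 411/9100 = -22898/7293 + 411/9100 = -1215233/392700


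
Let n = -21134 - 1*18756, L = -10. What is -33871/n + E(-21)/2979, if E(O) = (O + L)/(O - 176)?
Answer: 19878873263/23409965070 ≈ 0.84916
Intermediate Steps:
n = -39890 (n = -21134 - 18756 = -39890)
E(O) = (-10 + O)/(-176 + O) (E(O) = (O - 10)/(O - 176) = (-10 + O)/(-176 + O))
-33871/n + E(-21)/2979 = -33871/(-39890) + ((-10 - 21)/(-176 - 21))/2979 = -33871*(-1/39890) + (-31/(-197))*(1/2979) = 33871/39890 - 1/197*(-31)*(1/2979) = 33871/39890 + (31/197)*(1/2979) = 33871/39890 + 31/586863 = 19878873263/23409965070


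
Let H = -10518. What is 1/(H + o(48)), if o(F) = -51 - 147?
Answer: -1/10716 ≈ -9.3318e-5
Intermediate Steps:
o(F) = -198
1/(H + o(48)) = 1/(-10518 - 198) = 1/(-10716) = -1/10716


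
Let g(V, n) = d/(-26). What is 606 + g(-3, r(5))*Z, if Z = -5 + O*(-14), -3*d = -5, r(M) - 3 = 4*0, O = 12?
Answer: 48133/78 ≈ 617.09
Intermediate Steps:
r(M) = 3 (r(M) = 3 + 4*0 = 3 + 0 = 3)
d = 5/3 (d = -⅓*(-5) = 5/3 ≈ 1.6667)
g(V, n) = -5/78 (g(V, n) = (5/3)/(-26) = (5/3)*(-1/26) = -5/78)
Z = -173 (Z = -5 + 12*(-14) = -5 - 168 = -173)
606 + g(-3, r(5))*Z = 606 - 5/78*(-173) = 606 + 865/78 = 48133/78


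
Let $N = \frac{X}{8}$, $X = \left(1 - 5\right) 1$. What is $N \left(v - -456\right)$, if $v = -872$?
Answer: $208$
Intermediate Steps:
$X = -4$ ($X = \left(-4\right) 1 = -4$)
$N = - \frac{1}{2}$ ($N = - \frac{4}{8} = \left(-4\right) \frac{1}{8} = - \frac{1}{2} \approx -0.5$)
$N \left(v - -456\right) = - \frac{-872 - -456}{2} = - \frac{-872 + 456}{2} = \left(- \frac{1}{2}\right) \left(-416\right) = 208$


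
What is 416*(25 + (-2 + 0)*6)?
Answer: 5408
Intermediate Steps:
416*(25 + (-2 + 0)*6) = 416*(25 - 2*6) = 416*(25 - 12) = 416*13 = 5408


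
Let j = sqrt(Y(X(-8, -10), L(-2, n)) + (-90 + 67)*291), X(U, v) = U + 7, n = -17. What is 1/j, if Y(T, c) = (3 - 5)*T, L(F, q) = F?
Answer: -I*sqrt(6691)/6691 ≈ -0.012225*I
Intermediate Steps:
X(U, v) = 7 + U
Y(T, c) = -2*T
j = I*sqrt(6691) (j = sqrt(-2*(7 - 8) + (-90 + 67)*291) = sqrt(-2*(-1) - 23*291) = sqrt(2 - 6693) = sqrt(-6691) = I*sqrt(6691) ≈ 81.799*I)
1/j = 1/(I*sqrt(6691)) = -I*sqrt(6691)/6691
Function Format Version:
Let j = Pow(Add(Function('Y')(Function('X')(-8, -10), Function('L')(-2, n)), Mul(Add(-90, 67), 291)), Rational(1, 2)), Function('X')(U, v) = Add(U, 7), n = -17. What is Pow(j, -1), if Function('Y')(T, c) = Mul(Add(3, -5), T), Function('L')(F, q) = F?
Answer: Mul(Rational(-1, 6691), I, Pow(6691, Rational(1, 2))) ≈ Mul(-0.012225, I)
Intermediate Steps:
Function('X')(U, v) = Add(7, U)
Function('Y')(T, c) = Mul(-2, T)
j = Mul(I, Pow(6691, Rational(1, 2))) (j = Pow(Add(Mul(-2, Add(7, -8)), Mul(Add(-90, 67), 291)), Rational(1, 2)) = Pow(Add(Mul(-2, -1), Mul(-23, 291)), Rational(1, 2)) = Pow(Add(2, -6693), Rational(1, 2)) = Pow(-6691, Rational(1, 2)) = Mul(I, Pow(6691, Rational(1, 2))) ≈ Mul(81.799, I))
Pow(j, -1) = Pow(Mul(I, Pow(6691, Rational(1, 2))), -1) = Mul(Rational(-1, 6691), I, Pow(6691, Rational(1, 2)))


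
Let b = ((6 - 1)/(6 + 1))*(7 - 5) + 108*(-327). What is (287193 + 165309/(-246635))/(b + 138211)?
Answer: 495821761722/177645024625 ≈ 2.7911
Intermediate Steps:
b = -247202/7 (b = (5/7)*2 - 35316 = 10/7 - 35316 = -247202/7 ≈ -35315.)
(287193 + 165309/(-246635))/(b + 138211) = (287193 + 165309/(-246635))/(-247202/7 + 138211) = (287193 + 165309*(-1/246635))/(720275/7) = (287193 - 165309/246635)*(7/720275) = (70831680246/246635)*(7/720275) = 495821761722/177645024625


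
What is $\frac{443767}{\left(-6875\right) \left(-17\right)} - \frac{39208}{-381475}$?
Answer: $\frac{6954738053}{1783395625} \approx 3.8997$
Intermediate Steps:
$\frac{443767}{\left(-6875\right) \left(-17\right)} - \frac{39208}{-381475} = \frac{443767}{116875} - - \frac{39208}{381475} = 443767 \cdot \frac{1}{116875} + \frac{39208}{381475} = \frac{443767}{116875} + \frac{39208}{381475} = \frac{6954738053}{1783395625}$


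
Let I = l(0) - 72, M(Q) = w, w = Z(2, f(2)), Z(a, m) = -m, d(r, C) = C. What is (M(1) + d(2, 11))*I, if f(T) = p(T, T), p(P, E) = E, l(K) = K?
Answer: -648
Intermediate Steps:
f(T) = T
w = -2 (w = -1*2 = -2)
M(Q) = -2
I = -72 (I = 0 - 72 = -72)
(M(1) + d(2, 11))*I = (-2 + 11)*(-72) = 9*(-72) = -648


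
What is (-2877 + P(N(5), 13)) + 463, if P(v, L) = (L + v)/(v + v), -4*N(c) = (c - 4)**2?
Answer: -4879/2 ≈ -2439.5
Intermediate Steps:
N(c) = -(-4 + c)**2/4 (N(c) = -(c - 4)**2/4 = -(-4 + c)**2/4)
P(v, L) = (L + v)/(2*v) (P(v, L) = (L + v)/((2*v)) = (L + v)*(1/(2*v)) = (L + v)/(2*v))
(-2877 + P(N(5), 13)) + 463 = (-2877 + (13 - (-4 + 5)**2/4)/(2*((-(-4 + 5)**2/4)))) + 463 = (-2877 + (13 - 1/4*1**2)/(2*((-1/4*1**2)))) + 463 = (-2877 + (13 - 1/4*1)/(2*((-1/4*1)))) + 463 = (-2877 + (13 - 1/4)/(2*(-1/4))) + 463 = (-2877 + (1/2)*(-4)*(51/4)) + 463 = (-2877 - 51/2) + 463 = -5805/2 + 463 = -4879/2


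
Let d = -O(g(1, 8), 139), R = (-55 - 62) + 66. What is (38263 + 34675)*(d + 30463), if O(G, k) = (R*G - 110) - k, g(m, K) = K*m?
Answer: 2269830560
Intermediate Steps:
R = -51 (R = -117 + 66 = -51)
O(G, k) = -110 - k - 51*G (O(G, k) = (-51*G - 110) - k = (-110 - 51*G) - k = -110 - k - 51*G)
d = 657 (d = -(-110 - 1*139 - 408) = -(-110 - 139 - 51*8) = -(-110 - 139 - 408) = -1*(-657) = 657)
(38263 + 34675)*(d + 30463) = (38263 + 34675)*(657 + 30463) = 72938*31120 = 2269830560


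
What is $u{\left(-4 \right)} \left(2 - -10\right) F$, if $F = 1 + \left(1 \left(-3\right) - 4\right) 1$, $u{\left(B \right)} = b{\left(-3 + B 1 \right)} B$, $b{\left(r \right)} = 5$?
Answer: $1440$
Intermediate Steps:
$u{\left(B \right)} = 5 B$
$F = -6$ ($F = 1 + \left(-3 - 4\right) 1 = 1 - 7 = -6$)
$u{\left(-4 \right)} \left(2 - -10\right) F = 5 \left(-4\right) \left(2 - -10\right) \left(-6\right) = - 20 \left(2 + 10\right) \left(-6\right) = \left(-20\right) 12 \left(-6\right) = \left(-240\right) \left(-6\right) = 1440$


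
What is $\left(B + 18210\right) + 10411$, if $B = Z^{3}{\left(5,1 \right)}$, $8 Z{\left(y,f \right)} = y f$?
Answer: $\frac{14654077}{512} \approx 28621.0$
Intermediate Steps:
$Z{\left(y,f \right)} = \frac{f y}{8}$ ($Z{\left(y,f \right)} = \frac{y f}{8} = \frac{f y}{8}$)
$B = \frac{125}{512}$ ($B = \left(\frac{1}{8} \cdot 1 \cdot 5\right)^{3} = \left(\frac{5}{8}\right)^{3} = \frac{125}{512} \approx 0.24414$)
$\left(B + 18210\right) + 10411 = \left(\frac{125}{512} + 18210\right) + 10411 = \frac{9323645}{512} + 10411 = \frac{14654077}{512}$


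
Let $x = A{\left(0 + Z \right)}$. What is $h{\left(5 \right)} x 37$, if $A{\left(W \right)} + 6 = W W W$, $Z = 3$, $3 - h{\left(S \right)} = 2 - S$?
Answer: $4662$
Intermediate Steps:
$h{\left(S \right)} = 1 + S$ ($h{\left(S \right)} = 3 - \left(2 - S\right) = 3 + \left(-2 + S\right) = 1 + S$)
$A{\left(W \right)} = -6 + W^{3}$ ($A{\left(W \right)} = -6 + W W W = -6 + W^{2} W = -6 + W^{3}$)
$x = 21$ ($x = -6 + \left(0 + 3\right)^{3} = -6 + 3^{3} = -6 + 27 = 21$)
$h{\left(5 \right)} x 37 = \left(1 + 5\right) 21 \cdot 37 = 6 \cdot 21 \cdot 37 = 126 \cdot 37 = 4662$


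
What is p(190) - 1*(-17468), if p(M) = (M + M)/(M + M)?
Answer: 17469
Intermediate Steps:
p(M) = 1 (p(M) = (2*M)/((2*M)) = (2*M)*(1/(2*M)) = 1)
p(190) - 1*(-17468) = 1 - 1*(-17468) = 1 + 17468 = 17469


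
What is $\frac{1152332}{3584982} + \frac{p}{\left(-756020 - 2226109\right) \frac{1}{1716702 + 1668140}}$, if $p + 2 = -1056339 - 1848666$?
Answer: $\frac{5875182421841332456}{1781813131113} \approx 3.2973 \cdot 10^{6}$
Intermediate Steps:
$p = -2905007$ ($p = -2 - 2905005 = -2905007$)
$\frac{1152332}{3584982} + \frac{p}{\left(-756020 - 2226109\right) \frac{1}{1716702 + 1668140}} = \frac{1152332}{3584982} - \frac{2905007}{\left(-756020 - 2226109\right) \frac{1}{1716702 + 1668140}} = 1152332 \cdot \frac{1}{3584982} - \frac{2905007}{\left(-2982129\right) \frac{1}{3384842}} = \frac{576166}{1792491} - \frac{2905007}{\left(-2982129\right) \frac{1}{3384842}} = \frac{576166}{1792491} - \frac{2905007}{- \frac{2982129}{3384842}} = \frac{576166}{1792491} - - \frac{9832989703894}{2982129} = \frac{576166}{1792491} + \frac{9832989703894}{2982129} = \frac{5875182421841332456}{1781813131113}$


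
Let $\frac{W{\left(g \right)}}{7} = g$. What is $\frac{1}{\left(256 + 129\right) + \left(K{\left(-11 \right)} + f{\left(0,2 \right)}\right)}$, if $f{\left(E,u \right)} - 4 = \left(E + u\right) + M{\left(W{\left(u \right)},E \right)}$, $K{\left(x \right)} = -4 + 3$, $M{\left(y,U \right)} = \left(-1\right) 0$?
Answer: $\frac{1}{390} \approx 0.0025641$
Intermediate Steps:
$W{\left(g \right)} = 7 g$
$M{\left(y,U \right)} = 0$
$K{\left(x \right)} = -1$
$f{\left(E,u \right)} = 4 + E + u$ ($f{\left(E,u \right)} = 4 + \left(\left(E + u\right) + 0\right) = 4 + \left(E + u\right) = 4 + E + u$)
$\frac{1}{\left(256 + 129\right) + \left(K{\left(-11 \right)} + f{\left(0,2 \right)}\right)} = \frac{1}{\left(256 + 129\right) + \left(-1 + \left(4 + 0 + 2\right)\right)} = \frac{1}{385 + \left(-1 + 6\right)} = \frac{1}{385 + 5} = \frac{1}{390}$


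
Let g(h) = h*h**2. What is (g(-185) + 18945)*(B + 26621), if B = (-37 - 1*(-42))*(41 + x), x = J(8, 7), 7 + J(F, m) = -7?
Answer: -168902066080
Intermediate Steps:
J(F, m) = -14 (J(F, m) = -7 - 7 = -14)
x = -14
g(h) = h**3
B = 135 (B = (-37 - 1*(-42))*(41 - 14) = (-37 + 42)*27 = 5*27 = 135)
(g(-185) + 18945)*(B + 26621) = ((-185)**3 + 18945)*(135 + 26621) = (-6331625 + 18945)*26756 = -6312680*26756 = -168902066080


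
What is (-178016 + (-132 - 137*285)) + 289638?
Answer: 72445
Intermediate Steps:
(-178016 + (-132 - 137*285)) + 289638 = (-178016 + (-132 - 39045)) + 289638 = (-178016 - 39177) + 289638 = -217193 + 289638 = 72445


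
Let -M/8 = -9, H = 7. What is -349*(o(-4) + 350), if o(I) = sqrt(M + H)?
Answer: -122150 - 349*sqrt(79) ≈ -1.2525e+5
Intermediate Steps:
M = 72 (M = -8*(-9) = 72)
o(I) = sqrt(79) (o(I) = sqrt(72 + 7) = sqrt(79))
-349*(o(-4) + 350) = -349*(sqrt(79) + 350) = -349*(350 + sqrt(79)) = -122150 - 349*sqrt(79)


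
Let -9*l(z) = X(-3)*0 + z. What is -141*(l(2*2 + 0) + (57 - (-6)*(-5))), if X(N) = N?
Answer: -11233/3 ≈ -3744.3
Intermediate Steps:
l(z) = -z/9 (l(z) = -(-3*0 + z)/9 = -(0 + z)/9 = -z/9)
-141*(l(2*2 + 0) + (57 - (-6)*(-5))) = -141*(-(2*2 + 0)/9 + (57 - (-6)*(-5))) = -141*(-(4 + 0)/9 + (57 - 1*30)) = -141*(-⅑*4 + (57 - 30)) = -141*(-4/9 + 27) = -141*239/9 = -11233/3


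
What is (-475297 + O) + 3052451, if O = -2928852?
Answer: -351698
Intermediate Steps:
(-475297 + O) + 3052451 = (-475297 - 2928852) + 3052451 = -3404149 + 3052451 = -351698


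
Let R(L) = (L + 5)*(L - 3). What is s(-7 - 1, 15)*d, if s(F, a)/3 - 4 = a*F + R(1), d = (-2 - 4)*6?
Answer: 13824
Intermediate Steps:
d = -36 (d = -6*6 = -36)
R(L) = (-3 + L)*(5 + L) (R(L) = (5 + L)*(-3 + L) = (-3 + L)*(5 + L))
s(F, a) = -24 + 3*F*a (s(F, a) = 12 + 3*(a*F + (-15 + 1**2 + 2*1)) = 12 + 3*(F*a + (-15 + 1 + 2)) = 12 + 3*(F*a - 12) = 12 + 3*(-12 + F*a) = 12 + (-36 + 3*F*a) = -24 + 3*F*a)
s(-7 - 1, 15)*d = (-24 + 3*(-7 - 1)*15)*(-36) = (-24 + 3*(-8)*15)*(-36) = (-24 - 360)*(-36) = -384*(-36) = 13824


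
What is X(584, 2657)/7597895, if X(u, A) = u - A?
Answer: -2073/7597895 ≈ -0.00027284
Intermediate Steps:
X(584, 2657)/7597895 = (584 - 1*2657)/7597895 = (584 - 2657)*(1/7597895) = -2073*1/7597895 = -2073/7597895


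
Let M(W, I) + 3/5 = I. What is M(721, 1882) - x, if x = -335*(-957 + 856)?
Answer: -159768/5 ≈ -31954.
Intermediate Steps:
M(W, I) = -3/5 + I
x = 33835 (x = -335*(-101) = 33835)
M(721, 1882) - x = (-3/5 + 1882) - 1*33835 = 9407/5 - 33835 = -159768/5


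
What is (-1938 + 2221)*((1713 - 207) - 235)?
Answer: 359693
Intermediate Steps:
(-1938 + 2221)*((1713 - 207) - 235) = 283*(1506 - 235) = 283*1271 = 359693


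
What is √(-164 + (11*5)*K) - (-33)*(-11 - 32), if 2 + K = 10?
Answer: -1419 + 2*√69 ≈ -1402.4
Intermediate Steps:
K = 8 (K = -2 + 10 = 8)
√(-164 + (11*5)*K) - (-33)*(-11 - 32) = √(-164 + (11*5)*8) - (-33)*(-11 - 32) = √(-164 + 55*8) - (-33)*(-43) = √(-164 + 440) - 1*1419 = √276 - 1419 = 2*√69 - 1419 = -1419 + 2*√69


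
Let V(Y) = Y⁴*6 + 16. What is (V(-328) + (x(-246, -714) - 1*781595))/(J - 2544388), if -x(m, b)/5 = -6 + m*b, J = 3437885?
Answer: 69444242567/893497 ≈ 77722.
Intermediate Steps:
V(Y) = 16 + 6*Y⁴ (V(Y) = 6*Y⁴ + 16 = 16 + 6*Y⁴)
x(m, b) = 30 - 5*b*m (x(m, b) = -5*(-6 + m*b) = -5*(-6 + b*m) = 30 - 5*b*m)
(V(-328) + (x(-246, -714) - 1*781595))/(J - 2544388) = ((16 + 6*(-328)⁴) + ((30 - 5*(-714)*(-246)) - 1*781595))/(3437885 - 2544388) = ((16 + 6*11574317056) + ((30 - 878220) - 781595))/893497 = ((16 + 69445902336) + (-878190 - 781595))*(1/893497) = (69445902352 - 1659785)*(1/893497) = 69444242567*(1/893497) = 69444242567/893497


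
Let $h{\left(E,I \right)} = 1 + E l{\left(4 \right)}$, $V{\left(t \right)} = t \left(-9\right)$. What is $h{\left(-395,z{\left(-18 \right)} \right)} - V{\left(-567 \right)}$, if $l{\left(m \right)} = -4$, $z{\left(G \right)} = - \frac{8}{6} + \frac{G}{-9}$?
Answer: $-3522$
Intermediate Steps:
$V{\left(t \right)} = - 9 t$
$z{\left(G \right)} = - \frac{4}{3} - \frac{G}{9}$ ($z{\left(G \right)} = \left(-8\right) \frac{1}{6} + G \left(- \frac{1}{9}\right) = - \frac{4}{3} - \frac{G}{9}$)
$h{\left(E,I \right)} = 1 - 4 E$ ($h{\left(E,I \right)} = 1 + E \left(-4\right) = 1 - 4 E$)
$h{\left(-395,z{\left(-18 \right)} \right)} - V{\left(-567 \right)} = \left(1 - -1580\right) - \left(-9\right) \left(-567\right) = \left(1 + 1580\right) - 5103 = 1581 - 5103 = -3522$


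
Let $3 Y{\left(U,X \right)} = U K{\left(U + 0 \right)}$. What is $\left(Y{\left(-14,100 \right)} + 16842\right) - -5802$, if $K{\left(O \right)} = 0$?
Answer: $22644$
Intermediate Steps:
$Y{\left(U,X \right)} = 0$ ($Y{\left(U,X \right)} = \frac{U 0}{3} = \frac{1}{3} \cdot 0 = 0$)
$\left(Y{\left(-14,100 \right)} + 16842\right) - -5802 = \left(0 + 16842\right) - -5802 = 16842 + 5802 = 22644$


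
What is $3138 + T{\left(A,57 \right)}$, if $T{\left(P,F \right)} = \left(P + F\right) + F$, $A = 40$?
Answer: $3292$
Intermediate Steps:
$T{\left(P,F \right)} = P + 2 F$ ($T{\left(P,F \right)} = \left(F + P\right) + F = P + 2 F$)
$3138 + T{\left(A,57 \right)} = 3138 + \left(40 + 2 \cdot 57\right) = 3138 + \left(40 + 114\right) = 3138 + 154 = 3292$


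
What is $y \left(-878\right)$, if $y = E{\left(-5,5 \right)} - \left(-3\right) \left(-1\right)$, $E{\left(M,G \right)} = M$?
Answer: $7024$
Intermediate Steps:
$y = -8$ ($y = -5 - \left(-3\right) \left(-1\right) = -5 - 3 = -8$)
$y \left(-878\right) = \left(-8\right) \left(-878\right) = 7024$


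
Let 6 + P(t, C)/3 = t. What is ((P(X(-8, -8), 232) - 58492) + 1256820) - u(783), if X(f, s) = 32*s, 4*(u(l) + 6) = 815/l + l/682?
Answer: 2557990100233/2136024 ≈ 1.1975e+6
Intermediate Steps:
u(l) = -6 + l/2728 + 815/(4*l) (u(l) = -6 + (815/l + l/682)/4 = -6 + (l/2728 + 815/(4*l)) = -6 + l/2728 + 815/(4*l))
P(t, C) = -18 + 3*t
((P(X(-8, -8), 232) - 58492) + 1256820) - u(783) = (((-18 + 3*(32*(-8))) - 58492) + 1256820) - (555830 + 783*(-16368 + 783))/(2728*783) = (((-18 + 3*(-256)) - 58492) + 1256820) - (555830 + 783*(-15585))/(2728*783) = (((-18 - 768) - 58492) + 1256820) - (555830 - 12203055)/(2728*783) = ((-786 - 58492) + 1256820) - (-11647225)/(2728*783) = (-59278 + 1256820) - 1*(-11647225/2136024) = 1197542 + 11647225/2136024 = 2557990100233/2136024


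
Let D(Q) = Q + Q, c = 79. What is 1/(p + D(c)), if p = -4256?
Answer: -1/4098 ≈ -0.00024402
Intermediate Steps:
D(Q) = 2*Q
1/(p + D(c)) = 1/(-4256 + 2*79) = 1/(-4256 + 158) = 1/(-4098) = -1/4098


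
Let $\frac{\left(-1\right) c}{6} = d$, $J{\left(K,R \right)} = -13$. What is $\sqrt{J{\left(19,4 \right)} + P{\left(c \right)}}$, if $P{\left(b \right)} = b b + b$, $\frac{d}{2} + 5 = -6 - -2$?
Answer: $\sqrt{11759} \approx 108.44$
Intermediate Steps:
$d = -18$ ($d = -10 + 2 \left(-6 - -2\right) = -10 + 2 \left(-6 + \left(-2 + 4\right)\right) = -10 + 2 \left(-6 + 2\right) = -10 + 2 \left(-4\right) = -10 - 8 = -18$)
$c = 108$ ($c = \left(-6\right) \left(-18\right) = 108$)
$P{\left(b \right)} = b + b^{2}$ ($P{\left(b \right)} = b^{2} + b = b + b^{2}$)
$\sqrt{J{\left(19,4 \right)} + P{\left(c \right)}} = \sqrt{-13 + 108 \left(1 + 108\right)} = \sqrt{-13 + 108 \cdot 109} = \sqrt{-13 + 11772} = \sqrt{11759}$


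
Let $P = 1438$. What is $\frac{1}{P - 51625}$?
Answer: $- \frac{1}{50187} \approx -1.9925 \cdot 10^{-5}$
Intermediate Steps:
$\frac{1}{P - 51625} = \frac{1}{1438 - 51625} = \frac{1}{-50187} = - \frac{1}{50187}$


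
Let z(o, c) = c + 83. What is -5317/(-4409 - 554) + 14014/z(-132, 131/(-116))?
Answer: 8118467461/47133611 ≈ 172.24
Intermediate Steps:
z(o, c) = 83 + c
-5317/(-4409 - 554) + 14014/z(-132, 131/(-116)) = -5317/(-4409 - 554) + 14014/(83 + 131/(-116)) = -5317/(-4963) + 14014/(83 + 131*(-1/116)) = -5317*(-1/4963) + 14014/(83 - 131/116) = 5317/4963 + 14014/(9497/116) = 5317/4963 + 14014*(116/9497) = 5317/4963 + 1625624/9497 = 8118467461/47133611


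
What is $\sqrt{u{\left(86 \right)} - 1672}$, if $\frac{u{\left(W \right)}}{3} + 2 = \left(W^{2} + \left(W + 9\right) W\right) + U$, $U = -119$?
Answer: $\sqrt{44663} \approx 211.34$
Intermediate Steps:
$u{\left(W \right)} = -363 + 3 W^{2} + 3 W \left(9 + W\right)$ ($u{\left(W \right)} = -6 + 3 \left(\left(W^{2} + \left(W + 9\right) W\right) - 119\right) = -6 + 3 \left(\left(W^{2} + \left(9 + W\right) W\right) - 119\right) = -6 + 3 \left(\left(W^{2} + W \left(9 + W\right)\right) - 119\right) = -6 + 3 \left(-119 + W^{2} + W \left(9 + W\right)\right) = -6 + \left(-357 + 3 W^{2} + 3 W \left(9 + W\right)\right) = -363 + 3 W^{2} + 3 W \left(9 + W\right)$)
$\sqrt{u{\left(86 \right)} - 1672} = \sqrt{\left(-363 + 6 \cdot 86^{2} + 27 \cdot 86\right) - 1672} = \sqrt{\left(-363 + 6 \cdot 7396 + 2322\right) - 1672} = \sqrt{\left(-363 + 44376 + 2322\right) - 1672} = \sqrt{46335 - 1672} = \sqrt{44663}$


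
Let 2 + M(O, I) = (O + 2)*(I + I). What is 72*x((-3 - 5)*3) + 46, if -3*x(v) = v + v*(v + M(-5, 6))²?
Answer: 2214766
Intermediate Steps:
M(O, I) = -2 + 2*I*(2 + O) (M(O, I) = -2 + (O + 2)*(I + I) = -2 + (2 + O)*(2*I) = -2 + 2*I*(2 + O))
x(v) = -v/3 - v*(-38 + v)²/3 (x(v) = -(v + v*(v + (-2 + 4*6 + 2*6*(-5)))²)/3 = -(v + v*(v + (-2 + 24 - 60))²)/3 = -(v + v*(v - 38)²)/3 = -(v + v*(-38 + v)²)/3 = -v/3 - v*(-38 + v)²/3)
72*x((-3 - 5)*3) + 46 = 72*(-(-3 - 5)*3*(1 + (-38 + (-3 - 5)*3)²)/3) + 46 = 72*(-(-8*3)*(1 + (-38 - 8*3)²)/3) + 46 = 72*(-⅓*(-24)*(1 + (-38 - 24)²)) + 46 = 72*(-⅓*(-24)*(1 + (-62)²)) + 46 = 72*(-⅓*(-24)*(1 + 3844)) + 46 = 72*(-⅓*(-24)*3845) + 46 = 72*30760 + 46 = 2214720 + 46 = 2214766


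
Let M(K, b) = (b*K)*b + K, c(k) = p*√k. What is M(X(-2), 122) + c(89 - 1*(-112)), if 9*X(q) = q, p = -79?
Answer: -29770/9 - 79*√201 ≈ -4427.8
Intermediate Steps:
X(q) = q/9
c(k) = -79*√k
M(K, b) = K + K*b² (M(K, b) = (K*b)*b + K = K*b² + K = K + K*b²)
M(X(-2), 122) + c(89 - 1*(-112)) = ((⅑)*(-2))*(1 + 122²) - 79*√(89 - 1*(-112)) = -2*(1 + 14884)/9 - 79*√(89 + 112) = -2/9*14885 - 79*√201 = -29770/9 - 79*√201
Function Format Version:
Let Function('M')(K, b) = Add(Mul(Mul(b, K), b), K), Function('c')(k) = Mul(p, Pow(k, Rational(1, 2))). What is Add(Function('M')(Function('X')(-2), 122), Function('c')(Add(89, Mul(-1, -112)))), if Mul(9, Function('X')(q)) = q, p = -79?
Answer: Add(Rational(-29770, 9), Mul(-79, Pow(201, Rational(1, 2)))) ≈ -4427.8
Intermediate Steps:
Function('X')(q) = Mul(Rational(1, 9), q)
Function('c')(k) = Mul(-79, Pow(k, Rational(1, 2)))
Function('M')(K, b) = Add(K, Mul(K, Pow(b, 2))) (Function('M')(K, b) = Add(Mul(Mul(K, b), b), K) = Add(Mul(K, Pow(b, 2)), K) = Add(K, Mul(K, Pow(b, 2))))
Add(Function('M')(Function('X')(-2), 122), Function('c')(Add(89, Mul(-1, -112)))) = Add(Mul(Mul(Rational(1, 9), -2), Add(1, Pow(122, 2))), Mul(-79, Pow(Add(89, Mul(-1, -112)), Rational(1, 2)))) = Add(Mul(Rational(-2, 9), Add(1, 14884)), Mul(-79, Pow(Add(89, 112), Rational(1, 2)))) = Add(Mul(Rational(-2, 9), 14885), Mul(-79, Pow(201, Rational(1, 2)))) = Add(Rational(-29770, 9), Mul(-79, Pow(201, Rational(1, 2))))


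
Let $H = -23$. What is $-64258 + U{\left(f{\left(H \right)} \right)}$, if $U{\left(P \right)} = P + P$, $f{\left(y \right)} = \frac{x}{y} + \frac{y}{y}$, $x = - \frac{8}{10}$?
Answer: $- \frac{7389432}{115} \approx -64256.0$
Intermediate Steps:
$x = - \frac{4}{5}$ ($x = \left(-8\right) \frac{1}{10} = - \frac{4}{5} \approx -0.8$)
$f{\left(y \right)} = 1 - \frac{4}{5 y}$ ($f{\left(y \right)} = - \frac{4}{5 y} + \frac{y}{y} = - \frac{4}{5 y} + 1 = 1 - \frac{4}{5 y}$)
$U{\left(P \right)} = 2 P$
$-64258 + U{\left(f{\left(H \right)} \right)} = -64258 + 2 \frac{- \frac{4}{5} - 23}{-23} = -64258 + 2 \left(\left(- \frac{1}{23}\right) \left(- \frac{119}{5}\right)\right) = -64258 + 2 \cdot \frac{119}{115} = -64258 + \frac{238}{115} = - \frac{7389432}{115}$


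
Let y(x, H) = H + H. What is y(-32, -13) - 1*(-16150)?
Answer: 16124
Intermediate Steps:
y(x, H) = 2*H
y(-32, -13) - 1*(-16150) = 2*(-13) - 1*(-16150) = -26 + 16150 = 16124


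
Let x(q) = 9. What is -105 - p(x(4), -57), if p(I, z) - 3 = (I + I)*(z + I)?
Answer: 756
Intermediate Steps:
p(I, z) = 3 + 2*I*(I + z) (p(I, z) = 3 + (I + I)*(z + I) = 3 + (2*I)*(I + z) = 3 + 2*I*(I + z))
-105 - p(x(4), -57) = -105 - (3 + 2*9² + 2*9*(-57)) = -105 - (3 + 2*81 - 1026) = -105 - (3 + 162 - 1026) = -105 - 1*(-861) = -105 + 861 = 756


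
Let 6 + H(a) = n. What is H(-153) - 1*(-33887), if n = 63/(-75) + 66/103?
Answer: 87243062/2575 ≈ 33881.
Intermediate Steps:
n = -513/2575 (n = 63*(-1/75) + 66*(1/103) = -21/25 + 66/103 = -513/2575 ≈ -0.19922)
H(a) = -15963/2575 (H(a) = -6 - 513/2575 = -15963/2575)
H(-153) - 1*(-33887) = -15963/2575 - 1*(-33887) = -15963/2575 + 33887 = 87243062/2575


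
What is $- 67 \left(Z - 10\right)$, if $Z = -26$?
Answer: $2412$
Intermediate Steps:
$- 67 \left(Z - 10\right) = - 67 \left(-26 - 10\right) = \left(-67\right) \left(-36\right) = 2412$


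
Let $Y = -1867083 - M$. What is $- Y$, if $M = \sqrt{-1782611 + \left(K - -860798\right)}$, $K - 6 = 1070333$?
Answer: $1867083 + 103 \sqrt{14} \approx 1.8675 \cdot 10^{6}$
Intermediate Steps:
$K = 1070339$ ($K = 6 + 1070333 = 1070339$)
$M = 103 \sqrt{14}$ ($M = \sqrt{-1782611 + \left(1070339 - -860798\right)} = \sqrt{-1782611 + \left(1070339 + 860798\right)} = \sqrt{-1782611 + 1931137} = \sqrt{148526} = 103 \sqrt{14} \approx 385.39$)
$Y = -1867083 - 103 \sqrt{14} \approx -1.8675 \cdot 10^{6}$
$- Y = - (-1867083 - 103 \sqrt{14}) = 1867083 + 103 \sqrt{14}$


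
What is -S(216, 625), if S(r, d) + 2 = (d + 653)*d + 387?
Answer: -799135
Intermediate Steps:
S(r, d) = 385 + d*(653 + d) (S(r, d) = -2 + ((d + 653)*d + 387) = -2 + ((653 + d)*d + 387) = -2 + (d*(653 + d) + 387) = -2 + (387 + d*(653 + d)) = 385 + d*(653 + d))
-S(216, 625) = -(385 + 625**2 + 653*625) = -(385 + 390625 + 408125) = -1*799135 = -799135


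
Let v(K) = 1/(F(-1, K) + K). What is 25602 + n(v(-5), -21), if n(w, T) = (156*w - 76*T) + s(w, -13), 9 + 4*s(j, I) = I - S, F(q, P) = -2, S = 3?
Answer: 760745/28 ≈ 27169.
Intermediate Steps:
s(j, I) = -3 + I/4 (s(j, I) = -9/4 + (I - 1*3)/4 = -9/4 + (I - 3)/4 = -9/4 + (-3 + I)/4 = -9/4 + (-¾ + I/4) = -3 + I/4)
v(K) = 1/(-2 + K)
n(w, T) = -25/4 - 76*T + 156*w (n(w, T) = (156*w - 76*T) + (-3 + (¼)*(-13)) = (-76*T + 156*w) + (-3 - 13/4) = (-76*T + 156*w) - 25/4 = -25/4 - 76*T + 156*w)
25602 + n(v(-5), -21) = 25602 + (-25/4 - 76*(-21) + 156/(-2 - 5)) = 25602 + (-25/4 + 1596 + 156/(-7)) = 25602 + (-25/4 + 1596 + 156*(-⅐)) = 25602 + (-25/4 + 1596 - 156/7) = 25602 + 43889/28 = 760745/28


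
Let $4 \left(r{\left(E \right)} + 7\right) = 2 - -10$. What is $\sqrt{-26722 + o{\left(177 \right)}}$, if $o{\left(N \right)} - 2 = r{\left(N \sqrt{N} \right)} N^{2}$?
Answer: $2 i \sqrt{38009} \approx 389.92 i$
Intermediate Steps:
$r{\left(E \right)} = -4$ ($r{\left(E \right)} = -7 + \frac{2 - -10}{4} = -7 + \frac{2 + 10}{4} = -7 + \frac{1}{4} \cdot 12 = -7 + 3 = -4$)
$o{\left(N \right)} = 2 - 4 N^{2}$
$\sqrt{-26722 + o{\left(177 \right)}} = \sqrt{-26722 + \left(2 - 4 \cdot 177^{2}\right)} = \sqrt{-26722 + \left(2 - 125316\right)} = \sqrt{-26722 - 125314} = \sqrt{-152036} = 2 i \sqrt{38009}$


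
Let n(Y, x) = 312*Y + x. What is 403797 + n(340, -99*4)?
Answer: 509481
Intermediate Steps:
n(Y, x) = x + 312*Y
403797 + n(340, -99*4) = 403797 + (-99*4 + 312*340) = 403797 + (-396 + 106080) = 403797 + 105684 = 509481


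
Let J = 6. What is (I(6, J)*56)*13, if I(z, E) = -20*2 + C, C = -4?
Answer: -32032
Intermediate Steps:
I(z, E) = -44 (I(z, E) = -20*2 - 4 = -4*10 - 4 = -40 - 4 = -44)
(I(6, J)*56)*13 = -44*56*13 = -2464*13 = -32032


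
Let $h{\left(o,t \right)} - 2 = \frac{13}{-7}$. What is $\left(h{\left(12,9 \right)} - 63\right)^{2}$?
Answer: $\frac{193600}{49} \approx 3951.0$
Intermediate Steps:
$h{\left(o,t \right)} = \frac{1}{7}$ ($h{\left(o,t \right)} = 2 + \frac{13}{-7} = 2 + 13 \left(- \frac{1}{7}\right) = 2 - \frac{13}{7} = \frac{1}{7}$)
$\left(h{\left(12,9 \right)} - 63\right)^{2} = \left(\frac{1}{7} - 63\right)^{2} = \left(- \frac{440}{7}\right)^{2} = \frac{193600}{49}$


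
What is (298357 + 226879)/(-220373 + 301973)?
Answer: 131309/20400 ≈ 6.4367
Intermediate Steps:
(298357 + 226879)/(-220373 + 301973) = 525236/81600 = 525236*(1/81600) = 131309/20400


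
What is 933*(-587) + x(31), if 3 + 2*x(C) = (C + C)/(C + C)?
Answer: -547672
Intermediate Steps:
x(C) = -1 (x(C) = -3/2 + ((C + C)/(C + C))/2 = -3/2 + ((2*C)/((2*C)))/2 = -3/2 + ((2*C)*(1/(2*C)))/2 = -3/2 + (½)*1 = -3/2 + ½ = -1)
933*(-587) + x(31) = 933*(-587) - 1 = -547671 - 1 = -547672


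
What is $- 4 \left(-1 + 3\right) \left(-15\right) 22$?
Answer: $2640$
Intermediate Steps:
$- 4 \left(-1 + 3\right) \left(-15\right) 22 = \left(-4\right) 2 \left(-15\right) 22 = \left(-8\right) \left(-15\right) 22 = 120 \cdot 22 = 2640$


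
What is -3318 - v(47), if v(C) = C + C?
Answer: -3412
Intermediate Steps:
v(C) = 2*C
-3318 - v(47) = -3318 - 2*47 = -3318 - 1*94 = -3318 - 94 = -3412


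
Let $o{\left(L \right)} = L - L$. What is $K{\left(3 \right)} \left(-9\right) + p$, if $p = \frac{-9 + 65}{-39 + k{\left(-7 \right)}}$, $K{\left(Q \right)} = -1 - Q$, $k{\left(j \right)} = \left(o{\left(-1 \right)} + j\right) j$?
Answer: $\frac{208}{5} \approx 41.6$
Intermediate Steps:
$o{\left(L \right)} = 0$
$k{\left(j \right)} = j^{2}$ ($k{\left(j \right)} = \left(0 + j\right) j = j j = j^{2}$)
$p = \frac{28}{5}$ ($p = \frac{-9 + 65}{-39 + \left(-7\right)^{2}} = \frac{56}{-39 + 49} = \frac{56}{10} = 56 \cdot \frac{1}{10} = \frac{28}{5} \approx 5.6$)
$K{\left(3 \right)} \left(-9\right) + p = \left(-1 - 3\right) \left(-9\right) + \frac{28}{5} = \left(-4\right) \left(-9\right) + \frac{28}{5} = 36 + \frac{28}{5} = \frac{208}{5}$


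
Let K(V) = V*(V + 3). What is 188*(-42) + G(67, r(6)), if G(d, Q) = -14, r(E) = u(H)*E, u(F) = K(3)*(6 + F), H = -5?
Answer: -7910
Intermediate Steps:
K(V) = V*(3 + V)
u(F) = 108 + 18*F (u(F) = (3*(3 + 3))*(6 + F) = (3*6)*(6 + F) = 18*(6 + F) = 108 + 18*F)
r(E) = 18*E (r(E) = (108 + 18*(-5))*E = (108 - 90)*E = 18*E)
188*(-42) + G(67, r(6)) = 188*(-42) - 14 = -7896 - 14 = -7910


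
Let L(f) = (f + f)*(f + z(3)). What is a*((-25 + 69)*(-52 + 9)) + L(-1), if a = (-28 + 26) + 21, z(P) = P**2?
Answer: -35964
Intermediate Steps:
L(f) = 2*f*(9 + f) (L(f) = (f + f)*(f + 3**2) = (2*f)*(f + 9) = (2*f)*(9 + f) = 2*f*(9 + f))
a = 19 (a = -2 + 21 = 19)
a*((-25 + 69)*(-52 + 9)) + L(-1) = 19*((-25 + 69)*(-52 + 9)) + 2*(-1)*(9 - 1) = 19*(44*(-43)) + 2*(-1)*8 = 19*(-1892) - 16 = -35948 - 16 = -35964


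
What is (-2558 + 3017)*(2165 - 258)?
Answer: 875313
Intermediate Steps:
(-2558 + 3017)*(2165 - 258) = 459*1907 = 875313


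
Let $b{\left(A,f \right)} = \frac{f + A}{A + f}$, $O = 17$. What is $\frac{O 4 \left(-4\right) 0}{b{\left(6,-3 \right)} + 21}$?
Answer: $0$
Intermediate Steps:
$b{\left(A,f \right)} = 1$ ($b{\left(A,f \right)} = \frac{A + f}{A + f} = 1$)
$\frac{O 4 \left(-4\right) 0}{b{\left(6,-3 \right)} + 21} = \frac{17 \cdot 4 \left(-4\right) 0}{1 + 21} = \frac{17 \left(\left(-16\right) 0\right)}{22} = 17 \cdot 0 \cdot \frac{1}{22} = 0 \cdot \frac{1}{22} = 0$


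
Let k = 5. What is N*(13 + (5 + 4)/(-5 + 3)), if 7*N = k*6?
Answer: 255/7 ≈ 36.429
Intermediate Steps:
N = 30/7 (N = (5*6)/7 = (1/7)*30 = 30/7 ≈ 4.2857)
N*(13 + (5 + 4)/(-5 + 3)) = 30*(13 + (5 + 4)/(-5 + 3))/7 = 30*(13 + 9/(-2))/7 = 30*(13 + 9*(-1/2))/7 = 30*(13 - 9/2)/7 = (30/7)*(17/2) = 255/7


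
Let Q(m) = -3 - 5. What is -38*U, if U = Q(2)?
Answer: 304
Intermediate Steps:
Q(m) = -8
U = -8
-38*U = -38*(-8) = 304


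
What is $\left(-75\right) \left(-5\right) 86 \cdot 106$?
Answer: $3418500$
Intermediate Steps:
$\left(-75\right) \left(-5\right) 86 \cdot 106 = 375 \cdot 86 \cdot 106 = 32250 \cdot 106 = 3418500$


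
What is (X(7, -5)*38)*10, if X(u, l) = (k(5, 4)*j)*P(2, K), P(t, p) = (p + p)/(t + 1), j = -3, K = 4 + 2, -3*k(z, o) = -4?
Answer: -6080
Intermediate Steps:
k(z, o) = 4/3 (k(z, o) = -1/3*(-4) = 4/3)
K = 6
P(t, p) = 2*p/(1 + t) (P(t, p) = (2*p)/(1 + t) = 2*p/(1 + t))
X(u, l) = -16 (X(u, l) = ((4/3)*(-3))*(2*6/(1 + 2)) = -8*6/3 = -4*4 = -16)
(X(7, -5)*38)*10 = -16*38*10 = -608*10 = -6080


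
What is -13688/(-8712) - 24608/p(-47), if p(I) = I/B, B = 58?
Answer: 1554370913/51183 ≈ 30369.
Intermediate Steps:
p(I) = I/58
-13688/(-8712) - 24608/p(-47) = -13688/(-8712) - 24608/((1/58)*(-47)) = -13688*(-1/8712) - 24608/(-47/58) = 1711/1089 - 24608*(-58/47) = 1711/1089 + 1427264/47 = 1554370913/51183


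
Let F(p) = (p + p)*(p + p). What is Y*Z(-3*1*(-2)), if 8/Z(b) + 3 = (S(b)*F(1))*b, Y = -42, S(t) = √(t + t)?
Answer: -112/767 - 1792*√3/767 ≈ -4.1927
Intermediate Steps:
S(t) = √2*√t (S(t) = √(2*t) = √2*√t)
F(p) = 4*p² (F(p) = (2*p)*(2*p) = 4*p²)
Z(b) = 8/(-3 + 4*√2*b^(3/2)) (Z(b) = 8/(-3 + ((√2*√b)*(4*1²))*b) = 8/(-3 + ((√2*√b)*(4*1))*b) = 8/(-3 + ((√2*√b)*4)*b) = 8/(-3 + (4*√2*√b)*b) = 8/(-3 + 4*√2*b^(3/2)))
Y*Z(-3*1*(-2)) = -336/(-3 + 4*√2*(-3*1*(-2))^(3/2)) = -336/(-3 + 4*√2*(-3*(-2))^(3/2)) = -336/(-3 + 4*√2*6^(3/2)) = -336/(-3 + 4*√2*(6*√6)) = -336/(-3 + 48*√3)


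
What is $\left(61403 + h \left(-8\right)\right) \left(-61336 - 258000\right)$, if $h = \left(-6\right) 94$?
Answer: $-21049032440$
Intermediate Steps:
$h = -564$
$\left(61403 + h \left(-8\right)\right) \left(-61336 - 258000\right) = \left(61403 - -4512\right) \left(-61336 - 258000\right) = \left(61403 + 4512\right) \left(-319336\right) = 65915 \left(-319336\right) = -21049032440$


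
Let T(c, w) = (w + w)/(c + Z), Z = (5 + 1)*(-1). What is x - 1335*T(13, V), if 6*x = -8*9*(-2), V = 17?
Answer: -45222/7 ≈ -6460.3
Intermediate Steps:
Z = -6 (Z = 6*(-1) = -6)
x = 24 (x = (-8*9*(-2))/6 = (-72*(-2))/6 = (⅙)*144 = 24)
T(c, w) = 2*w/(-6 + c) (T(c, w) = (w + w)/(c - 6) = (2*w)/(-6 + c) = 2*w/(-6 + c))
x - 1335*T(13, V) = 24 - 2670*17/(-6 + 13) = 24 - 2670*17/7 = 24 - 1335*34/7 = 24 - 45390/7 = -45222/7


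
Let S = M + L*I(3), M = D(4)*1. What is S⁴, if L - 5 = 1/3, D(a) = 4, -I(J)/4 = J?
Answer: 12960000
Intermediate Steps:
I(J) = -4*J
L = 16/3 (L = 5 + 1/3 = 5 + 1*(⅓) = 5 + ⅓ = 16/3 ≈ 5.3333)
M = 4 (M = 4*1 = 4)
S = -60 (S = 4 + 16*(-4*3)/3 = 4 + (16/3)*(-12) = 4 - 64 = -60)
S⁴ = (-60)⁴ = 12960000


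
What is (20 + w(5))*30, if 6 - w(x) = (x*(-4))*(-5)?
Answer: -2220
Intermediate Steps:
w(x) = 6 - 20*x (w(x) = 6 - x*(-4)*(-5) = 6 - (-4*x)*(-5) = 6 - 20*x)
(20 + w(5))*30 = (20 + (6 - 20*5))*30 = (20 + (6 - 100))*30 = (20 - 94)*30 = -74*30 = -2220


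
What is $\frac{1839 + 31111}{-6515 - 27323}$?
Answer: $- \frac{16475}{16919} \approx -0.97376$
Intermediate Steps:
$\frac{1839 + 31111}{-6515 - 27323} = \frac{32950}{-33838} = 32950 \left(- \frac{1}{33838}\right) = - \frac{16475}{16919}$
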